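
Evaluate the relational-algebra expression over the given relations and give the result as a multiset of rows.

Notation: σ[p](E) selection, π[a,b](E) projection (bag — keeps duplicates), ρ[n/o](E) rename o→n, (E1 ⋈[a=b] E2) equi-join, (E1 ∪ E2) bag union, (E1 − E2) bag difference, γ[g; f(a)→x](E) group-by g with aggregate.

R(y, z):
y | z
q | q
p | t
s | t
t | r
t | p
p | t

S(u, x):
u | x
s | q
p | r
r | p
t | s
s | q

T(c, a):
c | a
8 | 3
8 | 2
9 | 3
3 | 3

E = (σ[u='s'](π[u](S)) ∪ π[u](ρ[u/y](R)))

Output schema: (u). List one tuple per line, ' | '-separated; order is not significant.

Subexpression sizes:
  S → 5
  π[u](S) → 5
  σ[u='s'](π[u](S)) → 2
  R → 6
  ρ[u/y](R) → 6
  π[u](ρ[u/y](R)) → 6
  (σ[u='s'](π[u](S)) ∪ π[u](ρ[u/y](R))) → 8

== RESULT ==
u
p
p
q
s
s
s
t
t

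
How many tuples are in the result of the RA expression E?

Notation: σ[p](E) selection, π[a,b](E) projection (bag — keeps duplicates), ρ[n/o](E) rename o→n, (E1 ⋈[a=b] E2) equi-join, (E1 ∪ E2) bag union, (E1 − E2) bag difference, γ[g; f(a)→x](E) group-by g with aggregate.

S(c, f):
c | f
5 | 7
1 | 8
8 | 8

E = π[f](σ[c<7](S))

Subexpression sizes:
  S → 3
  σ[c<7](S) → 2
  π[f](σ[c<7](S)) → 2

|E| = 2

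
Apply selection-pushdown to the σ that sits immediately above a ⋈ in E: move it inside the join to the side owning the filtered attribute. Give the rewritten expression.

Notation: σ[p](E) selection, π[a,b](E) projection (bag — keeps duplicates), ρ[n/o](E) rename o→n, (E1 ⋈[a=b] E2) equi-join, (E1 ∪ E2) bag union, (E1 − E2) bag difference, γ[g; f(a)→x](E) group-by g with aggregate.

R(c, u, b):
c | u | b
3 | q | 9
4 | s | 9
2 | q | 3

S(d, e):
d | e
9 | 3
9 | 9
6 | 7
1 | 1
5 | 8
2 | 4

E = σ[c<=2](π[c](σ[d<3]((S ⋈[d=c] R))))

σ filters on d, owned by the left side.
E' = σ[c<=2](π[c]((σ[d<3](S) ⋈[d=c] R)))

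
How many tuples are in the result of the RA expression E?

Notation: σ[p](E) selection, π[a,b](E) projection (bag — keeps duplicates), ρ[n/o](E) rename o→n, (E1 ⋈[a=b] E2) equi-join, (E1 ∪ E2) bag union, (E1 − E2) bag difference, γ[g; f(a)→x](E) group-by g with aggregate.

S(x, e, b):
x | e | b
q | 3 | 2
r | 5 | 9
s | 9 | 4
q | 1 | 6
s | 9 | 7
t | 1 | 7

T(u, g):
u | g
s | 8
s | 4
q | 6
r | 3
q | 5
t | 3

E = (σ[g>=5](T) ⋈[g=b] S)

Per-node cardinality:
  T → 6
  σ[g>=5](T) → 3
  S → 6
  (σ[g>=5](T) ⋈[g=b] S) → 1

|E| = 1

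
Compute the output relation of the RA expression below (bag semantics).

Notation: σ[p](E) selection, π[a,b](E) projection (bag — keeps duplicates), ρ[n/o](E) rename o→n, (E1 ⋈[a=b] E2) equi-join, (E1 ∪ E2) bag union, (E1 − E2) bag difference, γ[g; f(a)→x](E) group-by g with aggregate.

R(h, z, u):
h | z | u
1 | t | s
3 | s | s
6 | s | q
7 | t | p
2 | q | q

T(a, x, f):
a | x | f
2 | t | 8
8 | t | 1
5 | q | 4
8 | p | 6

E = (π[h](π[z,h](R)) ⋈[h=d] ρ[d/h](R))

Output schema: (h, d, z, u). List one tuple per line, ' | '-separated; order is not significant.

Row counts bottom-up:
  R → 5
  π[z,h](R) → 5
  π[h](π[z,h](R)) → 5
  R → 5
  ρ[d/h](R) → 5
  (π[h](π[z,h](R)) ⋈[h=d] ρ[d/h](R)) → 5

== RESULT ==
h | d | z | u
1 | 1 | t | s
2 | 2 | q | q
3 | 3 | s | s
6 | 6 | s | q
7 | 7 | t | p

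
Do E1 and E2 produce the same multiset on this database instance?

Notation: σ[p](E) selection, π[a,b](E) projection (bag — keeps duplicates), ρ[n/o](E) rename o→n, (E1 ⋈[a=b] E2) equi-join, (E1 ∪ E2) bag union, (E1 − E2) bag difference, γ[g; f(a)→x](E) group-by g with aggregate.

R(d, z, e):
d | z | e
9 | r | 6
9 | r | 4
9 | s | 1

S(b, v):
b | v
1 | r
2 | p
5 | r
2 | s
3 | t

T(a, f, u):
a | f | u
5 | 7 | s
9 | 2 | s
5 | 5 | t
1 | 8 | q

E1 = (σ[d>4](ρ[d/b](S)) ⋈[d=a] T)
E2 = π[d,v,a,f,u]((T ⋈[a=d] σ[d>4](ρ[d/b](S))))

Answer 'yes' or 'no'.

E1 subexpression sizes:
  S → 5
  ρ[d/b](S) → 5
  σ[d>4](ρ[d/b](S)) → 1
  T → 4
  (σ[d>4](ρ[d/b](S)) ⋈[d=a] T) → 2
E2 subexpression sizes:
  T → 4
  S → 5
  ρ[d/b](S) → 5
  σ[d>4](ρ[d/b](S)) → 1
  (T ⋈[a=d] σ[d>4](ρ[d/b](S))) → 2
  π[d,v,a,f,u]((T ⋈[a=d] σ[d>4](ρ[d/b](S)))) → 2

E1 and E2 produce the same multiset:
d | v | a | f | u
5 | r | 5 | 5 | t
5 | r | 5 | 7 | s

yes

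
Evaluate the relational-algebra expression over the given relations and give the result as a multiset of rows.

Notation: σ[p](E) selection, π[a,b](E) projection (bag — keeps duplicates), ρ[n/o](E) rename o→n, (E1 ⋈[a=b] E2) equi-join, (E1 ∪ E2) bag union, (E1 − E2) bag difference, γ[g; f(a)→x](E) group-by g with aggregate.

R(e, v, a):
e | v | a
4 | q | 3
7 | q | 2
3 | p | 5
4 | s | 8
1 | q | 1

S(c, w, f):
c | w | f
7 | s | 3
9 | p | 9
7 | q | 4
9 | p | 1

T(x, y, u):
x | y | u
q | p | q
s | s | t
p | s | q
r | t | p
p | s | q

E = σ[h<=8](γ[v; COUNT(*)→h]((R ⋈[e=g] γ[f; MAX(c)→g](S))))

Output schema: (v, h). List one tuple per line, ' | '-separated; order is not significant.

Per-node cardinality:
  R → 5
  S → 4
  γ[f; MAX(c)→g](S) → 4
  (R ⋈[e=g] γ[f; MAX(c)→g](S)) → 2
  γ[v; COUNT(*)→h]((R ⋈[e=g] γ[f; MAX(c)→g](S))) → 1
  σ[h<=8](γ[v; COUNT(*)→h]((R ⋈[e=g] γ[f; MAX(c)→g](S)))) → 1

== RESULT ==
v | h
q | 2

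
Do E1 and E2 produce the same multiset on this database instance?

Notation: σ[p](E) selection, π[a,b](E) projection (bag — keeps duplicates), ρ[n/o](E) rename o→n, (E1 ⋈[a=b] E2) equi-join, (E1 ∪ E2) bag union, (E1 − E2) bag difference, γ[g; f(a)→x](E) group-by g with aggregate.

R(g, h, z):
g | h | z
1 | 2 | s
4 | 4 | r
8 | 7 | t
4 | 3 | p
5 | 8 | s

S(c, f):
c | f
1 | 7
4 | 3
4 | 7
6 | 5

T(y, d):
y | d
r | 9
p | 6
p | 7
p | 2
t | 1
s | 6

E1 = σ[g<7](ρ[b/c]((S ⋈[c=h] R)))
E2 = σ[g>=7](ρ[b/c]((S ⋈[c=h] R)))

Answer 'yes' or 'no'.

E1 stepwise |·|:
  S → 4
  R → 5
  (S ⋈[c=h] R) → 2
  ρ[b/c]((S ⋈[c=h] R)) → 2
  σ[g<7](ρ[b/c]((S ⋈[c=h] R))) → 2
E2 stepwise |·|:
  S → 4
  R → 5
  (S ⋈[c=h] R) → 2
  ρ[b/c]((S ⋈[c=h] R)) → 2
  σ[g>=7](ρ[b/c]((S ⋈[c=h] R))) → 0

E1 result:
b | f | g | h | z
4 | 3 | 4 | 4 | r
4 | 7 | 4 | 4 | r
E2 result:
b | f | g | h | z
(0 rows)
Witness: (4, 3, 4, 4, 'r') appears 1× in E1 but 0× in E2.

no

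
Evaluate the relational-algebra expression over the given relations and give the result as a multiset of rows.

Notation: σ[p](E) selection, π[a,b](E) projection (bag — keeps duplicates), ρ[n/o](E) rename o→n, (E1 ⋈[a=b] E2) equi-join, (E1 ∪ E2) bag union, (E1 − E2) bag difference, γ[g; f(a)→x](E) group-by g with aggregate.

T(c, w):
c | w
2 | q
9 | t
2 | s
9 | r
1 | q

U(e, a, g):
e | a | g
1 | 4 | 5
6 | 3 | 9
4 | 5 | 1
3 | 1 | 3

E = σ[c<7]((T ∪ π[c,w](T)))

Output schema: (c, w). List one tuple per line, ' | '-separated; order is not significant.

Stepwise |·|:
  T → 5
  T → 5
  π[c,w](T) → 5
  (T ∪ π[c,w](T)) → 10
  σ[c<7]((T ∪ π[c,w](T))) → 6

== RESULT ==
c | w
1 | q
1 | q
2 | q
2 | q
2 | s
2 | s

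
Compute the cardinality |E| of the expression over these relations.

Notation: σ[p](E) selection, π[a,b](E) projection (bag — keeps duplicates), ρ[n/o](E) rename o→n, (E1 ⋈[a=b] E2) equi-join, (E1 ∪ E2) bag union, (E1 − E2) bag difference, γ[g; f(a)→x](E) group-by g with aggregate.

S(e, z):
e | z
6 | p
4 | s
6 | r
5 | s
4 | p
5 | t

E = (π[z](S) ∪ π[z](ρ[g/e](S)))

Per-node cardinality:
  S → 6
  π[z](S) → 6
  S → 6
  ρ[g/e](S) → 6
  π[z](ρ[g/e](S)) → 6
  (π[z](S) ∪ π[z](ρ[g/e](S))) → 12

|E| = 12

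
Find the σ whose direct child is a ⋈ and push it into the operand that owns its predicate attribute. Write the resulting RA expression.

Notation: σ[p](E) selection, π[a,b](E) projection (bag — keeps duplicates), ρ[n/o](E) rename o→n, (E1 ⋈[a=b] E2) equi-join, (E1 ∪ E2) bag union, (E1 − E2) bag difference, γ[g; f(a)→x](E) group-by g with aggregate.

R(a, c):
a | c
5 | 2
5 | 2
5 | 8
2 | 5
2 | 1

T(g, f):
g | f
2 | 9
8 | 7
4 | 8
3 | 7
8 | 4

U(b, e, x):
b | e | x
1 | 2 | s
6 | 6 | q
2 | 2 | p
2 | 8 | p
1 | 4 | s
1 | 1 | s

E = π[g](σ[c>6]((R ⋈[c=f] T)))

σ filters on c, owned by the left side.
E' = π[g]((σ[c>6](R) ⋈[c=f] T))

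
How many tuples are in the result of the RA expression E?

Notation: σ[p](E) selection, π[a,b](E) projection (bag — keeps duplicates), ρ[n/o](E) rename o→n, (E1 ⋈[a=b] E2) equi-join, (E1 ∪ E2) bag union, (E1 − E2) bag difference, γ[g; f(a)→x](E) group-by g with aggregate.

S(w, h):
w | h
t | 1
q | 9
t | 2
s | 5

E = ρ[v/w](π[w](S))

Row counts bottom-up:
  S → 4
  π[w](S) → 4
  ρ[v/w](π[w](S)) → 4

|E| = 4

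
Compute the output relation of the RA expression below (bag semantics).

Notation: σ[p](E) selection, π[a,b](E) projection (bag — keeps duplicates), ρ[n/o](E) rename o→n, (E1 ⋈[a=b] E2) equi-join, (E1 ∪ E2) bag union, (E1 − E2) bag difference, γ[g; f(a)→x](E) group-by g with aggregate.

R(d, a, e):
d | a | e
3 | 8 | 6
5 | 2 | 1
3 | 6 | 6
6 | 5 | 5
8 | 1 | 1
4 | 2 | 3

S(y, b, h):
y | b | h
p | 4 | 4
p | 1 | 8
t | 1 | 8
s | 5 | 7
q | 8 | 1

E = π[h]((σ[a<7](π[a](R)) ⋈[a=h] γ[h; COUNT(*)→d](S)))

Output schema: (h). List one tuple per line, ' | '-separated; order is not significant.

Row counts bottom-up:
  R → 6
  π[a](R) → 6
  σ[a<7](π[a](R)) → 5
  S → 5
  γ[h; COUNT(*)→d](S) → 4
  (σ[a<7](π[a](R)) ⋈[a=h] γ[h; COUNT(*)→d](S)) → 1
  π[h]((σ[a<7](π[a](R)) ⋈[a=h] γ[h; COUNT(*)→d](S))) → 1

== RESULT ==
h
1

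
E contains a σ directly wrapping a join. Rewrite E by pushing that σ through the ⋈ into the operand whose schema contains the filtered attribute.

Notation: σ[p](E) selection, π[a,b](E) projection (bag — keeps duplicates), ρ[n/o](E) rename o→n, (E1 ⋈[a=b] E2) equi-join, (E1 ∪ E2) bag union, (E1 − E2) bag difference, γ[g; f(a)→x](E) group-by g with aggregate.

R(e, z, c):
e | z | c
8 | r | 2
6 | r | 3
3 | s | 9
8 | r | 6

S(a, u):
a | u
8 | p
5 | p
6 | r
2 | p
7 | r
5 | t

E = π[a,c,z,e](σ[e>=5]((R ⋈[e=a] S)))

σ filters on e, owned by the left side.
E' = π[a,c,z,e]((σ[e>=5](R) ⋈[e=a] S))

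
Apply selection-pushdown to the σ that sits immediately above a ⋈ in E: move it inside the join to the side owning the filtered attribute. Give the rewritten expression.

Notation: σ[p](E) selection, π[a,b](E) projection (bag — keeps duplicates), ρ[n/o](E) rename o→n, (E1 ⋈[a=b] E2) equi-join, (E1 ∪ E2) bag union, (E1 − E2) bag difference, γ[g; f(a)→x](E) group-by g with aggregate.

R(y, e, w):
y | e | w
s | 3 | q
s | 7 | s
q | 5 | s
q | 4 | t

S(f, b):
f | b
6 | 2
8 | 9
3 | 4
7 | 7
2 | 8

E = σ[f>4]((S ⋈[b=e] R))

σ filters on f, owned by the left side.
E' = (σ[f>4](S) ⋈[b=e] R)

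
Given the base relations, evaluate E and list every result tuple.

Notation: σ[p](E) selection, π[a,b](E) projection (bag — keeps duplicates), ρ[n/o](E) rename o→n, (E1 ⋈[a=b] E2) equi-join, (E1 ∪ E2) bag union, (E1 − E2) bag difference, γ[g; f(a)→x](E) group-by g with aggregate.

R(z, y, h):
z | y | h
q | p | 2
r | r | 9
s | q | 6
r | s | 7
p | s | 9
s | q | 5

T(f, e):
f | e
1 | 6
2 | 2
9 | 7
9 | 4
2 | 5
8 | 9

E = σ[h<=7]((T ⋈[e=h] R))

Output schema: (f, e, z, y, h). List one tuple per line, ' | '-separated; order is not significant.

Stepwise |·|:
  T → 6
  R → 6
  (T ⋈[e=h] R) → 6
  σ[h<=7]((T ⋈[e=h] R)) → 4

== RESULT ==
f | e | z | y | h
1 | 6 | s | q | 6
2 | 2 | q | p | 2
2 | 5 | s | q | 5
9 | 7 | r | s | 7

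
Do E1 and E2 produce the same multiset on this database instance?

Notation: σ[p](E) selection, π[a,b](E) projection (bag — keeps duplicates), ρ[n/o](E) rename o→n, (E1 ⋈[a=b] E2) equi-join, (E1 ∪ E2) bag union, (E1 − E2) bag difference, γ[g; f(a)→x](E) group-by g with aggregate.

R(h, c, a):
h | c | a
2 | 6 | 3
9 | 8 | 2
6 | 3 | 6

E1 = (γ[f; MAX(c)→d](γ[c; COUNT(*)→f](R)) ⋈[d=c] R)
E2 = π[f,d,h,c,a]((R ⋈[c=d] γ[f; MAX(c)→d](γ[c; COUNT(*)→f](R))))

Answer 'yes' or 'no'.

E1 stepwise |·|:
  R → 3
  γ[c; COUNT(*)→f](R) → 3
  γ[f; MAX(c)→d](γ[c; COUNT(*)→f](R)) → 1
  R → 3
  (γ[f; MAX(c)→d](γ[c; COUNT(*)→f](R)) ⋈[d=c] R) → 1
E2 stepwise |·|:
  R → 3
  R → 3
  γ[c; COUNT(*)→f](R) → 3
  γ[f; MAX(c)→d](γ[c; COUNT(*)→f](R)) → 1
  (R ⋈[c=d] γ[f; MAX(c)→d](γ[c; COUNT(*)→f](R))) → 1
  π[f,d,h,c,a]((R ⋈[c=d] γ[f; MAX(c)→d](γ[c; COUNT(*)→f](R)))) → 1

E1 and E2 produce the same multiset:
f | d | h | c | a
1 | 8 | 9 | 8 | 2

yes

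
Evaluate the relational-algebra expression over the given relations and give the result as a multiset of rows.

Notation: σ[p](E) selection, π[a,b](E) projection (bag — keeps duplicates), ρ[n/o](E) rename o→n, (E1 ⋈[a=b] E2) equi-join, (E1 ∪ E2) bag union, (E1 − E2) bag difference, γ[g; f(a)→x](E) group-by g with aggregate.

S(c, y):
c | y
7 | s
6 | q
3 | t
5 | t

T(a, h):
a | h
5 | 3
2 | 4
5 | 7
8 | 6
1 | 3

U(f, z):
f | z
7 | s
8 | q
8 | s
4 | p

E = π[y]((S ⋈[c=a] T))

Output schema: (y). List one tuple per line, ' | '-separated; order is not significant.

Row counts bottom-up:
  S → 4
  T → 5
  (S ⋈[c=a] T) → 2
  π[y]((S ⋈[c=a] T)) → 2

== RESULT ==
y
t
t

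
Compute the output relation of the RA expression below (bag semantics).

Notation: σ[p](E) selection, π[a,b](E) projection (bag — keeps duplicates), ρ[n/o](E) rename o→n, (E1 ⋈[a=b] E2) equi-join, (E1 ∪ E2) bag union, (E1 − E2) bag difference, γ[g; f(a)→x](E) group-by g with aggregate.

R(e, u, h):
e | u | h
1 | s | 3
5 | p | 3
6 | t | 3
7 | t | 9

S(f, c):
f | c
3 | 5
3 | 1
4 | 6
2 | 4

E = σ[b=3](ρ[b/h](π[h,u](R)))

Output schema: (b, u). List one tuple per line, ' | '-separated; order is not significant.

Row counts bottom-up:
  R → 4
  π[h,u](R) → 4
  ρ[b/h](π[h,u](R)) → 4
  σ[b=3](ρ[b/h](π[h,u](R))) → 3

== RESULT ==
b | u
3 | p
3 | s
3 | t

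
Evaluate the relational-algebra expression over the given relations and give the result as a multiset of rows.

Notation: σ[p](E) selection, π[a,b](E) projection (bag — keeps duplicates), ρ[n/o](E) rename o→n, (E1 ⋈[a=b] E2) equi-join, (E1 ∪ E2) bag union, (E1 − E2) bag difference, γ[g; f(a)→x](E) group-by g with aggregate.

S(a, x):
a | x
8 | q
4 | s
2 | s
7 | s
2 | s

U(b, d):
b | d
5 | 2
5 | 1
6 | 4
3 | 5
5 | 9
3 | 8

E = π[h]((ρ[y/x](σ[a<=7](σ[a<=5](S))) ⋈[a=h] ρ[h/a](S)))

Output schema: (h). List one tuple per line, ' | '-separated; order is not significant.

Subexpression sizes:
  S → 5
  σ[a<=5](S) → 3
  σ[a<=7](σ[a<=5](S)) → 3
  ρ[y/x](σ[a<=7](σ[a<=5](S))) → 3
  S → 5
  ρ[h/a](S) → 5
  (ρ[y/x](σ[a<=7](σ[a<=5](S))) ⋈[a=h] ρ[h/a](S)) → 5
  π[h]((ρ[y/x](σ[a<=7](σ[a<=5](S))) ⋈[a=h] ρ[h/a](S))) → 5

== RESULT ==
h
2
2
2
2
4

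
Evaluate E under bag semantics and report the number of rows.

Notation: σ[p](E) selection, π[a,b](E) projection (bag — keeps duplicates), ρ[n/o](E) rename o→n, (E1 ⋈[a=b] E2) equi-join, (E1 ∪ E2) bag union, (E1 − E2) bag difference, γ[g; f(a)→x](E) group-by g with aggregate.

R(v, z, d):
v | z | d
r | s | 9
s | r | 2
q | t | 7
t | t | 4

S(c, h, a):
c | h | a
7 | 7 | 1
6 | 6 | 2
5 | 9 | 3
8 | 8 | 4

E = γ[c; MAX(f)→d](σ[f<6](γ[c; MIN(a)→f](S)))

Row counts bottom-up:
  S → 4
  γ[c; MIN(a)→f](S) → 4
  σ[f<6](γ[c; MIN(a)→f](S)) → 4
  γ[c; MAX(f)→d](σ[f<6](γ[c; MIN(a)→f](S))) → 4

|E| = 4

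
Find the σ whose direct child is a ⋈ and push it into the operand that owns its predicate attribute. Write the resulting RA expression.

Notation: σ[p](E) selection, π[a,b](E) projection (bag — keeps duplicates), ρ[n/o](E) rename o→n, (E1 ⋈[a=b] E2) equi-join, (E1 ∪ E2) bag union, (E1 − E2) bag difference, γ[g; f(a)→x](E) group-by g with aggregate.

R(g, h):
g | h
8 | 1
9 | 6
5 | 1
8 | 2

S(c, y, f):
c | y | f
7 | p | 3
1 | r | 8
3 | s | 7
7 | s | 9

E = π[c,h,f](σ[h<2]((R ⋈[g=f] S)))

σ filters on h, owned by the left side.
E' = π[c,h,f]((σ[h<2](R) ⋈[g=f] S))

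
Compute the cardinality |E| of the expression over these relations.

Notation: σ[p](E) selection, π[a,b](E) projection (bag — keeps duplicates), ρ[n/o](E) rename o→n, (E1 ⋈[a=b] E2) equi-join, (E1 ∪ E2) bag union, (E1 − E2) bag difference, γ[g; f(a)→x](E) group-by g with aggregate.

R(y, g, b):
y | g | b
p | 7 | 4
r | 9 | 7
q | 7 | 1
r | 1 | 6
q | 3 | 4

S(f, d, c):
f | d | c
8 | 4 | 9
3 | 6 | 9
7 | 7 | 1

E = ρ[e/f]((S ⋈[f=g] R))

Subexpression sizes:
  S → 3
  R → 5
  (S ⋈[f=g] R) → 3
  ρ[e/f]((S ⋈[f=g] R)) → 3

|E| = 3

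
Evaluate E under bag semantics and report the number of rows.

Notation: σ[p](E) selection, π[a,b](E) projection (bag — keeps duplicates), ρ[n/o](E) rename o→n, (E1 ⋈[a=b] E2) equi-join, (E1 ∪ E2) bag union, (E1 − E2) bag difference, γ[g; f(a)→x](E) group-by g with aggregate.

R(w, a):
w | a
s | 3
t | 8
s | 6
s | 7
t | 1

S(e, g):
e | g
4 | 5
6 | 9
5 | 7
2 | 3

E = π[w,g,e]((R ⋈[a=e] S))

Subexpression sizes:
  R → 5
  S → 4
  (R ⋈[a=e] S) → 1
  π[w,g,e]((R ⋈[a=e] S)) → 1

|E| = 1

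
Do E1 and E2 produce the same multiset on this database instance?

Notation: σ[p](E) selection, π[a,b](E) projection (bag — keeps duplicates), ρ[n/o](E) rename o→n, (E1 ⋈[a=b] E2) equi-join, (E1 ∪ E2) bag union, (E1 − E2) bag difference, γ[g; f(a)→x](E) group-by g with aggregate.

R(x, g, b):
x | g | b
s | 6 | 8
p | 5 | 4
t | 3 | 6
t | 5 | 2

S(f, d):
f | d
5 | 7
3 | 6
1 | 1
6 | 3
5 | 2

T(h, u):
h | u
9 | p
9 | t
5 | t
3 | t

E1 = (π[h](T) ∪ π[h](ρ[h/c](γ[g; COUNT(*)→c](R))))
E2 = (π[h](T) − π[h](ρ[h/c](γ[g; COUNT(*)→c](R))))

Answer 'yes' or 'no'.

E1 per-node cardinality:
  T → 4
  π[h](T) → 4
  R → 4
  γ[g; COUNT(*)→c](R) → 3
  ρ[h/c](γ[g; COUNT(*)→c](R)) → 3
  π[h](ρ[h/c](γ[g; COUNT(*)→c](R))) → 3
  (π[h](T) ∪ π[h](ρ[h/c](γ[g; COUNT(*)→c](R)))) → 7
E2 per-node cardinality:
  T → 4
  π[h](T) → 4
  R → 4
  γ[g; COUNT(*)→c](R) → 3
  ρ[h/c](γ[g; COUNT(*)→c](R)) → 3
  π[h](ρ[h/c](γ[g; COUNT(*)→c](R))) → 3
  (π[h](T) − π[h](ρ[h/c](γ[g; COUNT(*)→c](R)))) → 4

E1 result:
h
1
1
2
3
5
9
9
E2 result:
h
3
5
9
9
Witness: (1,) appears 2× in E1 but 0× in E2.

no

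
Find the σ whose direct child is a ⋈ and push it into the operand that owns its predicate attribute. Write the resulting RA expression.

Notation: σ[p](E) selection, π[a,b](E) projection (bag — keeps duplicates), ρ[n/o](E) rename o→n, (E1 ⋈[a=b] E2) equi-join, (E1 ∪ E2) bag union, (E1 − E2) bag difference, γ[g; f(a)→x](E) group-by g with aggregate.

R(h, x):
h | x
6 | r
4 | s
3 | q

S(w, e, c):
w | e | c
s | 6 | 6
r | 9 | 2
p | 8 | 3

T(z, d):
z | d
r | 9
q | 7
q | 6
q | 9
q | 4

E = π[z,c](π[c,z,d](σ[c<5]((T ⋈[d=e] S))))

σ filters on c, owned by the right side.
E' = π[z,c](π[c,z,d]((T ⋈[d=e] σ[c<5](S))))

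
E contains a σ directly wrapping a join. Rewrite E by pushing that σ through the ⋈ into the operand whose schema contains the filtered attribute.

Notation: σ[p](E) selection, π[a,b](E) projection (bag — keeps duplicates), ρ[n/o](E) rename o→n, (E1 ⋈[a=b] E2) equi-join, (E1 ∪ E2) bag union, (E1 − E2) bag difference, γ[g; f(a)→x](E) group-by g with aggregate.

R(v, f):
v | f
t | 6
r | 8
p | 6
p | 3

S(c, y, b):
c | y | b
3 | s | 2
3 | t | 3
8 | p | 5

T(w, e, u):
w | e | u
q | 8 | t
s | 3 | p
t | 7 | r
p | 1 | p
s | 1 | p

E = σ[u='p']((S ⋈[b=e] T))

σ filters on u, owned by the right side.
E' = (S ⋈[b=e] σ[u='p'](T))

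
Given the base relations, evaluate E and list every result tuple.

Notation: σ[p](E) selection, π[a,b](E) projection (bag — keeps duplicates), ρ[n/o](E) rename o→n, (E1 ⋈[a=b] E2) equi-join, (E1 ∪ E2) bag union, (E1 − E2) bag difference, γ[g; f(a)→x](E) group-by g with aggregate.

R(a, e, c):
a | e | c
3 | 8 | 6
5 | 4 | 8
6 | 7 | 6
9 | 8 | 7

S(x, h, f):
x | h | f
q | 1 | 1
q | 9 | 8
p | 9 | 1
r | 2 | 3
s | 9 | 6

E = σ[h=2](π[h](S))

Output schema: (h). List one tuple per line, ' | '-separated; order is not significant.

Per-node cardinality:
  S → 5
  π[h](S) → 5
  σ[h=2](π[h](S)) → 1

== RESULT ==
h
2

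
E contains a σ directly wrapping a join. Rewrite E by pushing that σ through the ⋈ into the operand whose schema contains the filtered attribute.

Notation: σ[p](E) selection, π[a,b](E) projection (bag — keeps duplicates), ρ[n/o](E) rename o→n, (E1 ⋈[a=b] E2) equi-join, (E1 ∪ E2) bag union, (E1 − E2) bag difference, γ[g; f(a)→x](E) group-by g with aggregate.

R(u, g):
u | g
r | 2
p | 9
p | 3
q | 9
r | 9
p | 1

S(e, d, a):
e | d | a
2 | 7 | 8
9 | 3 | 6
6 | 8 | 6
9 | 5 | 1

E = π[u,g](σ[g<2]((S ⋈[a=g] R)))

σ filters on g, owned by the right side.
E' = π[u,g]((S ⋈[a=g] σ[g<2](R)))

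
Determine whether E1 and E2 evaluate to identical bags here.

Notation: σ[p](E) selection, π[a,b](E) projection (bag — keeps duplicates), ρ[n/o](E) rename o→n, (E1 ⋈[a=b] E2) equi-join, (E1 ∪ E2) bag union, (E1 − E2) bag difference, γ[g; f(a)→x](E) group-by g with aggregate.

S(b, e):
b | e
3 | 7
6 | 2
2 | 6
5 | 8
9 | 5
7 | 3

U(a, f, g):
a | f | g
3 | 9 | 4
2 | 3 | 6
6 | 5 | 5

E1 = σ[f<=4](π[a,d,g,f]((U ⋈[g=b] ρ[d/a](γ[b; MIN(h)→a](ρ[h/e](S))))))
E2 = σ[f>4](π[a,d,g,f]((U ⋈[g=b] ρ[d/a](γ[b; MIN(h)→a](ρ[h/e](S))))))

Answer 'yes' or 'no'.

E1 subexpression sizes:
  U → 3
  S → 6
  ρ[h/e](S) → 6
  γ[b; MIN(h)→a](ρ[h/e](S)) → 6
  ρ[d/a](γ[b; MIN(h)→a](ρ[h/e](S))) → 6
  (U ⋈[g=b] ρ[d/a](γ[b; MIN(h)→a](ρ[h/e](S)))) → 2
  π[a,d,g,f]((U ⋈[g=b] ρ[d/a](γ[b; MIN(h)→a](ρ[h/e](S))))) → 2
  σ[f<=4](π[a,d,g,f]((U ⋈[g=b] ρ[d/a](γ[b; MIN(h)→a](ρ[h/e](S)))))) → 1
E2 subexpression sizes:
  U → 3
  S → 6
  ρ[h/e](S) → 6
  γ[b; MIN(h)→a](ρ[h/e](S)) → 6
  ρ[d/a](γ[b; MIN(h)→a](ρ[h/e](S))) → 6
  (U ⋈[g=b] ρ[d/a](γ[b; MIN(h)→a](ρ[h/e](S)))) → 2
  π[a,d,g,f]((U ⋈[g=b] ρ[d/a](γ[b; MIN(h)→a](ρ[h/e](S))))) → 2
  σ[f>4](π[a,d,g,f]((U ⋈[g=b] ρ[d/a](γ[b; MIN(h)→a](ρ[h/e](S)))))) → 1

E1 result:
a | d | g | f
2 | 2 | 6 | 3
E2 result:
a | d | g | f
6 | 8 | 5 | 5
Witness: (6, 8, 5, 5) appears 0× in E1 but 1× in E2.

no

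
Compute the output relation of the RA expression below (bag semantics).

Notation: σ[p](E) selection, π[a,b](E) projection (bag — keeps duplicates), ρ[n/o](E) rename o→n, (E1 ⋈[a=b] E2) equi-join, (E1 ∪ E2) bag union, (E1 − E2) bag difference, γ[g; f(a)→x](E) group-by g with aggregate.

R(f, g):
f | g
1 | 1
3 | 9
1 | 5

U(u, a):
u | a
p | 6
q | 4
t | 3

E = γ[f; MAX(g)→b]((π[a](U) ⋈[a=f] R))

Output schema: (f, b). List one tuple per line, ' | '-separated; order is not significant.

Per-node cardinality:
  U → 3
  π[a](U) → 3
  R → 3
  (π[a](U) ⋈[a=f] R) → 1
  γ[f; MAX(g)→b]((π[a](U) ⋈[a=f] R)) → 1

== RESULT ==
f | b
3 | 9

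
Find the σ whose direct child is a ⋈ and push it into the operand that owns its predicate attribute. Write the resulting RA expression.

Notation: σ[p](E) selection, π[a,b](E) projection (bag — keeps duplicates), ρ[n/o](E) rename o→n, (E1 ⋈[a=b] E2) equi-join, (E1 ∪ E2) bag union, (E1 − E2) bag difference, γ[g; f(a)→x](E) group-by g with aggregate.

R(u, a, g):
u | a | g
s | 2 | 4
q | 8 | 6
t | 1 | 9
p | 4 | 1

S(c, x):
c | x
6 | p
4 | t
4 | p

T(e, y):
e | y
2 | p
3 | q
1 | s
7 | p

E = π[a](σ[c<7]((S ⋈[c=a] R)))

σ filters on c, owned by the left side.
E' = π[a]((σ[c<7](S) ⋈[c=a] R))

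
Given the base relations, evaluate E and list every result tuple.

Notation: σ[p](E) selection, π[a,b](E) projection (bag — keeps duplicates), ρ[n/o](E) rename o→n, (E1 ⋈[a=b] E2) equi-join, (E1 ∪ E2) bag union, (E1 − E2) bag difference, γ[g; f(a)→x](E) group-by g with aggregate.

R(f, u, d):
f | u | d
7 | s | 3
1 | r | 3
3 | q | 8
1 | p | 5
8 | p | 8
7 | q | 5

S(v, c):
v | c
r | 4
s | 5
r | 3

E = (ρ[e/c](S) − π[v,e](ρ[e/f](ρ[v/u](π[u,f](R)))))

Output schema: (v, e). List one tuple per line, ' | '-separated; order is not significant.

Row counts bottom-up:
  S → 3
  ρ[e/c](S) → 3
  R → 6
  π[u,f](R) → 6
  ρ[v/u](π[u,f](R)) → 6
  ρ[e/f](ρ[v/u](π[u,f](R))) → 6
  π[v,e](ρ[e/f](ρ[v/u](π[u,f](R)))) → 6
  (ρ[e/c](S) − π[v,e](ρ[e/f](ρ[v/u](π[u,f](R))))) → 3

== RESULT ==
v | e
r | 3
r | 4
s | 5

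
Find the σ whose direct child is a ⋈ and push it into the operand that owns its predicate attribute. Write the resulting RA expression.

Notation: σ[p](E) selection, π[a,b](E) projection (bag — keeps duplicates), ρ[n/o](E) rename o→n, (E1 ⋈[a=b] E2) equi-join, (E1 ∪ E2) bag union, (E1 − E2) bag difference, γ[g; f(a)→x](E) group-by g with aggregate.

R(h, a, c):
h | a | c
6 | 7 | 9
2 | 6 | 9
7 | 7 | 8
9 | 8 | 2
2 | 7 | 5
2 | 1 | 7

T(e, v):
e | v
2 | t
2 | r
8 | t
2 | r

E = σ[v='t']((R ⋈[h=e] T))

σ filters on v, owned by the right side.
E' = (R ⋈[h=e] σ[v='t'](T))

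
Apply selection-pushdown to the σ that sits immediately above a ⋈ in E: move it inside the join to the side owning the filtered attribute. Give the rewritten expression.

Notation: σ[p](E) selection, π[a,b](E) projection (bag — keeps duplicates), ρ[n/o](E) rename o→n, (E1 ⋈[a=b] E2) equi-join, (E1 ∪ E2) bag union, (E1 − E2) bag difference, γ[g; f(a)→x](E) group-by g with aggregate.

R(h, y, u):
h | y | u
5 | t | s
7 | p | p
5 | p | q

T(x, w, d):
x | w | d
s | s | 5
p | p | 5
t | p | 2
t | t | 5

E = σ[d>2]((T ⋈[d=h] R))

σ filters on d, owned by the left side.
E' = (σ[d>2](T) ⋈[d=h] R)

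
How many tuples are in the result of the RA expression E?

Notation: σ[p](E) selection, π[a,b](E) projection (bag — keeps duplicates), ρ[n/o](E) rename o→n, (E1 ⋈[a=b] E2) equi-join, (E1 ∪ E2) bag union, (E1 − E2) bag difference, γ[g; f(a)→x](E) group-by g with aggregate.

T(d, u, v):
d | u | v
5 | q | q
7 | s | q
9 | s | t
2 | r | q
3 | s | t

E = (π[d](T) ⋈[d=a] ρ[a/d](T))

Stepwise |·|:
  T → 5
  π[d](T) → 5
  T → 5
  ρ[a/d](T) → 5
  (π[d](T) ⋈[d=a] ρ[a/d](T)) → 5

|E| = 5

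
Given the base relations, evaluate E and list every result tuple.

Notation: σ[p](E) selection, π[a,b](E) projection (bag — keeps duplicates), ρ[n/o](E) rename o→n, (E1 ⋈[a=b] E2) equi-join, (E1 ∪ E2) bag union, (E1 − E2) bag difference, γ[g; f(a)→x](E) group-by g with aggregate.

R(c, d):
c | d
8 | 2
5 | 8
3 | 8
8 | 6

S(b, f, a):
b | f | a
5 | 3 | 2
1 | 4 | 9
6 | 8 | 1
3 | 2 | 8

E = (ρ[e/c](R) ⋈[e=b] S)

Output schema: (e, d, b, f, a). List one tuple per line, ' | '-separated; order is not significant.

Subexpression sizes:
  R → 4
  ρ[e/c](R) → 4
  S → 4
  (ρ[e/c](R) ⋈[e=b] S) → 2

== RESULT ==
e | d | b | f | a
3 | 8 | 3 | 2 | 8
5 | 8 | 5 | 3 | 2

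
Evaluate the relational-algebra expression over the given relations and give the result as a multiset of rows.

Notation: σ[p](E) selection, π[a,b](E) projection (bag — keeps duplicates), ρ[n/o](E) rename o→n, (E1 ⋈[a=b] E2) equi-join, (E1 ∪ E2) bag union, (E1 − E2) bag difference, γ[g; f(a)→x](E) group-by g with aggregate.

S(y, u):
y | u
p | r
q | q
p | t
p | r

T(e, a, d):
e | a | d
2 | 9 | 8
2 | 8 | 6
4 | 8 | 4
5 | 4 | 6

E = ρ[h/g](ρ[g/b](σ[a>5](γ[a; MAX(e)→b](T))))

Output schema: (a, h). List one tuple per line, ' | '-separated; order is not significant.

Row counts bottom-up:
  T → 4
  γ[a; MAX(e)→b](T) → 3
  σ[a>5](γ[a; MAX(e)→b](T)) → 2
  ρ[g/b](σ[a>5](γ[a; MAX(e)→b](T))) → 2
  ρ[h/g](ρ[g/b](σ[a>5](γ[a; MAX(e)→b](T)))) → 2

== RESULT ==
a | h
8 | 4
9 | 2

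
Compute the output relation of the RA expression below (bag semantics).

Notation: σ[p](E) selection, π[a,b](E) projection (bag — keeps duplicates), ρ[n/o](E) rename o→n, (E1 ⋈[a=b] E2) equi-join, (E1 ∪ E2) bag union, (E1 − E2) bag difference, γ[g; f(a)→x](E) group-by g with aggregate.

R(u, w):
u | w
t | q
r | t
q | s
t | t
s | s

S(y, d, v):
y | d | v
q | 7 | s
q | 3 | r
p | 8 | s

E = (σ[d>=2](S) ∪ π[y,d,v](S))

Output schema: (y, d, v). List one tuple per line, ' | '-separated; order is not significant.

Stepwise |·|:
  S → 3
  σ[d>=2](S) → 3
  S → 3
  π[y,d,v](S) → 3
  (σ[d>=2](S) ∪ π[y,d,v](S)) → 6

== RESULT ==
y | d | v
p | 8 | s
p | 8 | s
q | 3 | r
q | 3 | r
q | 7 | s
q | 7 | s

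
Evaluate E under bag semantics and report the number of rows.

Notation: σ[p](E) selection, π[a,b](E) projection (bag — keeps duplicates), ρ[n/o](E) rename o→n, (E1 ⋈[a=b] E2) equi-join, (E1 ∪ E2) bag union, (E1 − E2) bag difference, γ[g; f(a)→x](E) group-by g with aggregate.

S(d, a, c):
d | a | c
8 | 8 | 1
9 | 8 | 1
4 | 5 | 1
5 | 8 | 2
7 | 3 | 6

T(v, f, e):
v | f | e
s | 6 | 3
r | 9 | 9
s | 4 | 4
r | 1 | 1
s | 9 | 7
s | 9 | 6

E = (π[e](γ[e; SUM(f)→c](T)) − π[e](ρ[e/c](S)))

Stepwise |·|:
  T → 6
  γ[e; SUM(f)→c](T) → 6
  π[e](γ[e; SUM(f)→c](T)) → 6
  S → 5
  ρ[e/c](S) → 5
  π[e](ρ[e/c](S)) → 5
  (π[e](γ[e; SUM(f)→c](T)) − π[e](ρ[e/c](S))) → 4

|E| = 4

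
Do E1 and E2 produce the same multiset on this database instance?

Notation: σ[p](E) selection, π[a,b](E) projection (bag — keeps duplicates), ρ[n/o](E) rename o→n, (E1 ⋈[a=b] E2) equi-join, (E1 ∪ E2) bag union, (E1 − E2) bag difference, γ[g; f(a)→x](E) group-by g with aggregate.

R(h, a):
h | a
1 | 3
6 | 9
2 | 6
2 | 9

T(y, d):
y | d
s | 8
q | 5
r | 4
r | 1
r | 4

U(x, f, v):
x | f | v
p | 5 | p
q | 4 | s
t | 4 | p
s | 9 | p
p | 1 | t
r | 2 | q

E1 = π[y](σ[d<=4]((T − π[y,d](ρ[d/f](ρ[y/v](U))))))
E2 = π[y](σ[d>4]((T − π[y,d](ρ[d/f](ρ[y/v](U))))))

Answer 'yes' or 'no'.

E1 stepwise |·|:
  T → 5
  U → 6
  ρ[y/v](U) → 6
  ρ[d/f](ρ[y/v](U)) → 6
  π[y,d](ρ[d/f](ρ[y/v](U))) → 6
  (T − π[y,d](ρ[d/f](ρ[y/v](U)))) → 5
  σ[d<=4]((T − π[y,d](ρ[d/f](ρ[y/v](U))))) → 3
  π[y](σ[d<=4]((T − π[y,d](ρ[d/f](ρ[y/v](U)))))) → 3
E2 stepwise |·|:
  T → 5
  U → 6
  ρ[y/v](U) → 6
  ρ[d/f](ρ[y/v](U)) → 6
  π[y,d](ρ[d/f](ρ[y/v](U))) → 6
  (T − π[y,d](ρ[d/f](ρ[y/v](U)))) → 5
  σ[d>4]((T − π[y,d](ρ[d/f](ρ[y/v](U))))) → 2
  π[y](σ[d>4]((T − π[y,d](ρ[d/f](ρ[y/v](U)))))) → 2

E1 result:
y
r
r
r
E2 result:
y
q
s
Witness: ('q',) appears 0× in E1 but 1× in E2.

no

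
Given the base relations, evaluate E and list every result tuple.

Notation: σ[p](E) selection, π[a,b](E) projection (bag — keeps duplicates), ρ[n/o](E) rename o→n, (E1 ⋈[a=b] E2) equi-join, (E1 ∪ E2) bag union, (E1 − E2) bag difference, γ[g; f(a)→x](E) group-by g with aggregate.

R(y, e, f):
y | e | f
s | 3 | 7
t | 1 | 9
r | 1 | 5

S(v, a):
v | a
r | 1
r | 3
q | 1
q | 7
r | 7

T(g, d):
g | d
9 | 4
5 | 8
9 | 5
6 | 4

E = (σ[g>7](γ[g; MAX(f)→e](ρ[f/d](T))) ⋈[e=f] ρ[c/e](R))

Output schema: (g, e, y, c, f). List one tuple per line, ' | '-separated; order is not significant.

Per-node cardinality:
  T → 4
  ρ[f/d](T) → 4
  γ[g; MAX(f)→e](ρ[f/d](T)) → 3
  σ[g>7](γ[g; MAX(f)→e](ρ[f/d](T))) → 1
  R → 3
  ρ[c/e](R) → 3
  (σ[g>7](γ[g; MAX(f)→e](ρ[f/d](T))) ⋈[e=f] ρ[c/e](R)) → 1

== RESULT ==
g | e | y | c | f
9 | 5 | r | 1 | 5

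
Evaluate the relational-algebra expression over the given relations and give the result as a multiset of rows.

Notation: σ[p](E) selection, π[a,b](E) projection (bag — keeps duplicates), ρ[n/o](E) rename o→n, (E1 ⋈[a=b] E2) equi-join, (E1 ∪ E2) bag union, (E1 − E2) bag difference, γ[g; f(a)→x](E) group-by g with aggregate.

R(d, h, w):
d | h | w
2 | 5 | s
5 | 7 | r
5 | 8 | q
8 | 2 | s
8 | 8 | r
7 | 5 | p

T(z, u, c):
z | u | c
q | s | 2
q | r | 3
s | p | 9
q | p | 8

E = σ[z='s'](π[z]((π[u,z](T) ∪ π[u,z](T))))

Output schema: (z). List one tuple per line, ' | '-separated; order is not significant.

Subexpression sizes:
  T → 4
  π[u,z](T) → 4
  T → 4
  π[u,z](T) → 4
  (π[u,z](T) ∪ π[u,z](T)) → 8
  π[z]((π[u,z](T) ∪ π[u,z](T))) → 8
  σ[z='s'](π[z]((π[u,z](T) ∪ π[u,z](T)))) → 2

== RESULT ==
z
s
s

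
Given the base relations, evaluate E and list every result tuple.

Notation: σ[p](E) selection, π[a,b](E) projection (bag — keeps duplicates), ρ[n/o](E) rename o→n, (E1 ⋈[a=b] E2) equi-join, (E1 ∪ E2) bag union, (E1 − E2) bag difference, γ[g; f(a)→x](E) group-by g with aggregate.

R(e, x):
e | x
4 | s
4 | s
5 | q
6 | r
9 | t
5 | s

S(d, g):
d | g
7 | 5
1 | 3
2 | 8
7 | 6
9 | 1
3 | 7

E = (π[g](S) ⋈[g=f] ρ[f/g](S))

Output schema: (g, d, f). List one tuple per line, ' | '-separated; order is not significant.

Row counts bottom-up:
  S → 6
  π[g](S) → 6
  S → 6
  ρ[f/g](S) → 6
  (π[g](S) ⋈[g=f] ρ[f/g](S)) → 6

== RESULT ==
g | d | f
1 | 9 | 1
3 | 1 | 3
5 | 7 | 5
6 | 7 | 6
7 | 3 | 7
8 | 2 | 8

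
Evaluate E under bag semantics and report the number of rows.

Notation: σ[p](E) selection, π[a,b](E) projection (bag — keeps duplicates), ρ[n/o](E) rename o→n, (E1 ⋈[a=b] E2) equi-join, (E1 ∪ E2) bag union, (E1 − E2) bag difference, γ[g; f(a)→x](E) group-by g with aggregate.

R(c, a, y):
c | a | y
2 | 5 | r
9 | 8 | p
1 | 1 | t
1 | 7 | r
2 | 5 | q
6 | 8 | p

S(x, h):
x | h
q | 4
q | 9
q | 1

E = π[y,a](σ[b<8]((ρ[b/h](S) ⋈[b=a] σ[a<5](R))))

Subexpression sizes:
  S → 3
  ρ[b/h](S) → 3
  R → 6
  σ[a<5](R) → 1
  (ρ[b/h](S) ⋈[b=a] σ[a<5](R)) → 1
  σ[b<8]((ρ[b/h](S) ⋈[b=a] σ[a<5](R))) → 1
  π[y,a](σ[b<8]((ρ[b/h](S) ⋈[b=a] σ[a<5](R)))) → 1

|E| = 1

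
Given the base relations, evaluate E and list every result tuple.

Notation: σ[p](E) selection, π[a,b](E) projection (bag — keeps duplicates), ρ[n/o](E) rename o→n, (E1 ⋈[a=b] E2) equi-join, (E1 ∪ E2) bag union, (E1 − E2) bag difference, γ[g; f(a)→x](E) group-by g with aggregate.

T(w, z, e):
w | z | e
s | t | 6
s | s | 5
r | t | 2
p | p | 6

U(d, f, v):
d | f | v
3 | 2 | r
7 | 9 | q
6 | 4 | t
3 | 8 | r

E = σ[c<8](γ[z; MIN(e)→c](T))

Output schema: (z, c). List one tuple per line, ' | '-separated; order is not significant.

Stepwise |·|:
  T → 4
  γ[z; MIN(e)→c](T) → 3
  σ[c<8](γ[z; MIN(e)→c](T)) → 3

== RESULT ==
z | c
p | 6
s | 5
t | 2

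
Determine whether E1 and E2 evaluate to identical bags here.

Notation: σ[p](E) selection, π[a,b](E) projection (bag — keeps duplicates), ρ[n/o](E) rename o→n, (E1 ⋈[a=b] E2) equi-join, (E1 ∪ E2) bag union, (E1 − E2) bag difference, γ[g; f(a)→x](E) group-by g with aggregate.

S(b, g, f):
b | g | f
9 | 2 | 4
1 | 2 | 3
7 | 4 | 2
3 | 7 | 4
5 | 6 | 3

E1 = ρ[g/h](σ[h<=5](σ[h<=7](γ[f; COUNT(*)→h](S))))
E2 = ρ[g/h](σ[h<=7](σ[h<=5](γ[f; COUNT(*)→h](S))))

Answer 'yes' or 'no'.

E1 stepwise |·|:
  S → 5
  γ[f; COUNT(*)→h](S) → 3
  σ[h<=7](γ[f; COUNT(*)→h](S)) → 3
  σ[h<=5](σ[h<=7](γ[f; COUNT(*)→h](S))) → 3
  ρ[g/h](σ[h<=5](σ[h<=7](γ[f; COUNT(*)→h](S)))) → 3
E2 stepwise |·|:
  S → 5
  γ[f; COUNT(*)→h](S) → 3
  σ[h<=5](γ[f; COUNT(*)→h](S)) → 3
  σ[h<=7](σ[h<=5](γ[f; COUNT(*)→h](S))) → 3
  ρ[g/h](σ[h<=7](σ[h<=5](γ[f; COUNT(*)→h](S)))) → 3

E1 and E2 produce the same multiset:
f | g
2 | 1
3 | 2
4 | 2

yes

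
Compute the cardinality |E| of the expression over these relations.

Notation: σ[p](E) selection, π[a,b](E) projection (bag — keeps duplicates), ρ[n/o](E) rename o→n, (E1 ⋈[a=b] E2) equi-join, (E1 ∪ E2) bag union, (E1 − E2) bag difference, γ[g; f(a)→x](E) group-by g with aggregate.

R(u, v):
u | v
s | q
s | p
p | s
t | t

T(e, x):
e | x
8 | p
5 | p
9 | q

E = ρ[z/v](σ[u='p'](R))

Row counts bottom-up:
  R → 4
  σ[u='p'](R) → 1
  ρ[z/v](σ[u='p'](R)) → 1

|E| = 1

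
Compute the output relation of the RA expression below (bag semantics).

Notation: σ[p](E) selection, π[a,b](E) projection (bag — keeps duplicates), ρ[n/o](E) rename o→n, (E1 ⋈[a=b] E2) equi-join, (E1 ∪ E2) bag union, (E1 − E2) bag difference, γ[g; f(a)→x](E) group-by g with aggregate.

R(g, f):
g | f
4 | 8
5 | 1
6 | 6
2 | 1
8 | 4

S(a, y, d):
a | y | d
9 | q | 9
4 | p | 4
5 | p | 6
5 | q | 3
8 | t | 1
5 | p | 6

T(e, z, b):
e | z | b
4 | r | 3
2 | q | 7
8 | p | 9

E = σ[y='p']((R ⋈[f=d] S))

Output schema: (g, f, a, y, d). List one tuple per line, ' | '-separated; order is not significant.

Stepwise |·|:
  R → 5
  S → 6
  (R ⋈[f=d] S) → 5
  σ[y='p']((R ⋈[f=d] S)) → 3

== RESULT ==
g | f | a | y | d
6 | 6 | 5 | p | 6
6 | 6 | 5 | p | 6
8 | 4 | 4 | p | 4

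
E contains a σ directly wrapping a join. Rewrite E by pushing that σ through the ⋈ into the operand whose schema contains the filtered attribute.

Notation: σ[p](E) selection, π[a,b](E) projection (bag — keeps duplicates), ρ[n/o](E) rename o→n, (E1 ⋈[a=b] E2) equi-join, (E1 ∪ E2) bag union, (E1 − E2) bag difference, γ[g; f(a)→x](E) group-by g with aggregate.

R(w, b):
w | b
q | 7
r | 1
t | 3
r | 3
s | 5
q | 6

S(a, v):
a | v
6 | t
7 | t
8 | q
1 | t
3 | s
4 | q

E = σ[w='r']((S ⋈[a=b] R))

σ filters on w, owned by the right side.
E' = (S ⋈[a=b] σ[w='r'](R))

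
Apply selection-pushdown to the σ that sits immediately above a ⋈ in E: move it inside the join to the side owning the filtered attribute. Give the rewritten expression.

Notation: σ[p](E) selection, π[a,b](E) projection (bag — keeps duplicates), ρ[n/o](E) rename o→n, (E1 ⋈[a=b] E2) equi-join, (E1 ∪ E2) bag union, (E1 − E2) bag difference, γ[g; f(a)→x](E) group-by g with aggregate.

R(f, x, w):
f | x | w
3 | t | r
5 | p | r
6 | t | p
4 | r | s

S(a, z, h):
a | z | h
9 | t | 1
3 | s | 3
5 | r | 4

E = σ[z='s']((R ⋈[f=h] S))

σ filters on z, owned by the right side.
E' = (R ⋈[f=h] σ[z='s'](S))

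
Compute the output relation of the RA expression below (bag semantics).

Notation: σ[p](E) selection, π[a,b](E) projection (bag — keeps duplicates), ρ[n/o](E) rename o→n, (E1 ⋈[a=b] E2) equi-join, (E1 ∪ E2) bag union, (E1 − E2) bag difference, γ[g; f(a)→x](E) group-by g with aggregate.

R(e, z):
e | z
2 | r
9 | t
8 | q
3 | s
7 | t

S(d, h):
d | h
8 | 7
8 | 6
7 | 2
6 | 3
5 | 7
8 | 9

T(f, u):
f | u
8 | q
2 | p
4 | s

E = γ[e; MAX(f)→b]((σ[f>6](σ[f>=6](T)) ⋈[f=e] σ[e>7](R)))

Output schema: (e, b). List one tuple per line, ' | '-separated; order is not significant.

Subexpression sizes:
  T → 3
  σ[f>=6](T) → 1
  σ[f>6](σ[f>=6](T)) → 1
  R → 5
  σ[e>7](R) → 2
  (σ[f>6](σ[f>=6](T)) ⋈[f=e] σ[e>7](R)) → 1
  γ[e; MAX(f)→b]((σ[f>6](σ[f>=6](T)) ⋈[f=e] σ[e>7](R))) → 1

== RESULT ==
e | b
8 | 8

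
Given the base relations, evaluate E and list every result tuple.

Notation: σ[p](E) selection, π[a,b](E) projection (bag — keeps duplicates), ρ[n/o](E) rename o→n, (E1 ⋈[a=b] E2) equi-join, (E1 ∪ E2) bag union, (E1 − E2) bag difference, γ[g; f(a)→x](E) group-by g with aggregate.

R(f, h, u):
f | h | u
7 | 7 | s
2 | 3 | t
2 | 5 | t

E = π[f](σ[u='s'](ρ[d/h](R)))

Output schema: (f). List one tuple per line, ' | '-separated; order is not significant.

Row counts bottom-up:
  R → 3
  ρ[d/h](R) → 3
  σ[u='s'](ρ[d/h](R)) → 1
  π[f](σ[u='s'](ρ[d/h](R))) → 1

== RESULT ==
f
7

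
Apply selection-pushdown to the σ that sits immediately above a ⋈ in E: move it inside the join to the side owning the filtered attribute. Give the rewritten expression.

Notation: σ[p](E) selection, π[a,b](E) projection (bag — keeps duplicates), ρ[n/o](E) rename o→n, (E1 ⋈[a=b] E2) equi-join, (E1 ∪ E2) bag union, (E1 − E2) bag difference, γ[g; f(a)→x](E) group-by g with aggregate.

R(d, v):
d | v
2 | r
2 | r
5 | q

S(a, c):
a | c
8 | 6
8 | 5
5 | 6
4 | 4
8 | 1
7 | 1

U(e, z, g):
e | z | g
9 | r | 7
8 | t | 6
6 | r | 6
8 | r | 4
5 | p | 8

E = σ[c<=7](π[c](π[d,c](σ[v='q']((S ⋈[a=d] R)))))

σ filters on v, owned by the right side.
E' = σ[c<=7](π[c](π[d,c]((S ⋈[a=d] σ[v='q'](R)))))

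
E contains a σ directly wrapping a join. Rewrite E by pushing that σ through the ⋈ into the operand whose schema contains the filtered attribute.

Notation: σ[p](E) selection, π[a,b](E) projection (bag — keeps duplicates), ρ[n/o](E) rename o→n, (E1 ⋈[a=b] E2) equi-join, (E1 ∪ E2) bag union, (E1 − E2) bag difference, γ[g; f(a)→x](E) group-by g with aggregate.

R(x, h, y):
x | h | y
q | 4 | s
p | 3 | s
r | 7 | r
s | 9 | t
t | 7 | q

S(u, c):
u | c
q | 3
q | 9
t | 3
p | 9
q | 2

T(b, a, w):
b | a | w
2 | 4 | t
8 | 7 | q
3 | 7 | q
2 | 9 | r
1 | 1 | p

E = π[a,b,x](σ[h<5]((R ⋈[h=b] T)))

σ filters on h, owned by the left side.
E' = π[a,b,x]((σ[h<5](R) ⋈[h=b] T))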